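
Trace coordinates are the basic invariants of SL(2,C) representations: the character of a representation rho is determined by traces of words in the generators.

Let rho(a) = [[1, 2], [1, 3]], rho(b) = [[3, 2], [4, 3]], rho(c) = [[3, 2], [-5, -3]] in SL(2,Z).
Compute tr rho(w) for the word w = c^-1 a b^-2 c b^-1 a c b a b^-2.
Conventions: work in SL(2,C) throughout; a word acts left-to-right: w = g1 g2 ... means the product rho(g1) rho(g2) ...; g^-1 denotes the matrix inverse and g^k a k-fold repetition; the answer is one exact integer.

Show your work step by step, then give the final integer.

rho(c^-1) = [[-3, -2], [5, 3]]
... * rho(a) = [[1, 2], [1, 3]]  ->  [[-5, -12], [8, 19]]
... * rho(b^-1) = [[3, -2], [-4, 3]]  ->  [[33, -26], [-52, 41]]
... * rho(b^-1) = [[3, -2], [-4, 3]]  ->  [[203, -144], [-320, 227]]
... * rho(c) = [[3, 2], [-5, -3]]  ->  [[1329, 838], [-2095, -1321]]
... * rho(b^-1) = [[3, -2], [-4, 3]]  ->  [[635, -144], [-1001, 227]]
... * rho(a) = [[1, 2], [1, 3]]  ->  [[491, 838], [-774, -1321]]
... * rho(c) = [[3, 2], [-5, -3]]  ->  [[-2717, -1532], [4283, 2415]]
... * rho(b) = [[3, 2], [4, 3]]  ->  [[-14279, -10030], [22509, 15811]]
... * rho(a) = [[1, 2], [1, 3]]  ->  [[-24309, -58648], [38320, 92451]]
... * rho(b^-1) = [[3, -2], [-4, 3]]  ->  [[161665, -127326], [-254844, 200713]]
... * rho(b^-1) = [[3, -2], [-4, 3]]  ->  [[994299, -705308], [-1567384, 1111827]]
tr = 994299 + 1111827 = 2106126

2106126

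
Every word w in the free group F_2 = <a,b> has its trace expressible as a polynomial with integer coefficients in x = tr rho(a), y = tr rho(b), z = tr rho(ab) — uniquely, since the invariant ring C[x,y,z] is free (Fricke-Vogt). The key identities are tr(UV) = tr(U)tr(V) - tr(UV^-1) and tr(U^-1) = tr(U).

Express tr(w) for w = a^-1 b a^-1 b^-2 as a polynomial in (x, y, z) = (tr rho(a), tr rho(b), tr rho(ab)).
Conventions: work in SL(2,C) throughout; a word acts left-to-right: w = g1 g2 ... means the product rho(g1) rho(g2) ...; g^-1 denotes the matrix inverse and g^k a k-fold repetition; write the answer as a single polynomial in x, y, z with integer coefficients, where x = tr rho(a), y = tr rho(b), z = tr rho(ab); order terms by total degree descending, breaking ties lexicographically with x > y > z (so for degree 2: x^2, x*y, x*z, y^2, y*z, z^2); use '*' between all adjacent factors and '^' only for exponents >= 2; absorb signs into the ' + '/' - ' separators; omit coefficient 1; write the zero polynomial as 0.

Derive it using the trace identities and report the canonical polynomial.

apply: tr(b^-1) = tr(b) = y
tr(b^-1 a) = tr(a) tr(b) - tr(a b)   [inverse elimination on b] = x*y - z
tr(a^-1 b^-1) = tr(b^-1) tr(a) - tr(b^-1 a)   [inverse elimination on a] = z
use: tr(a b a) = tr(a) tr(b a) - tr(b)   [square of a] = x*z - y
apply: tr(a b a b) = tr(a b) tr(a b) - tr(1)   [split at a repeated a] = z^2 - 2
tr(b^-1 a b a) = tr(a b a) tr(b) - tr(a b a b)   [inverse elimination on b] = x*y*z - y^2 - z^2 + 2
tr(a b a^-1 b^-1) = tr(b^-1 a b) tr(a) - tr(b^-1 a b a)   [inverse elimination on a] = -x*y*z + x^2 + y^2 + z^2 - 2
tr(b a^-1 b^-2 a) = tr(a b a^-1 b^-1) tr(b) - tr(a b a^-1)   [inverse elimination on b] = -x*y^2*z + x^2*y + y^3 + y*z^2 - 3*y
tr(a^-1 b a^-1 b^-2) = tr(b a^-1 b^-2) tr(a) - tr(b a^-1 b^-2 a)   [inverse elimination on a] = x*y^2*z - x^2*y - y^3 - y*z^2 + x*z + 3*y

x*y^2*z - x^2*y - y^3 - y*z^2 + x*z + 3*y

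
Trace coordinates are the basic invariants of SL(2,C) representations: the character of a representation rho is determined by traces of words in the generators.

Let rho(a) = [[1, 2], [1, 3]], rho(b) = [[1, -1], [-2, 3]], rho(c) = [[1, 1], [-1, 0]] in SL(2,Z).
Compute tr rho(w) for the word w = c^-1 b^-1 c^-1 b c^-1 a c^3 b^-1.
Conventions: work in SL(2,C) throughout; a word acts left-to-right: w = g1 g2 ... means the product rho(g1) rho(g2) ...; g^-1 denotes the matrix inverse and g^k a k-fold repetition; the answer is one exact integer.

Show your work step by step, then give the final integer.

18

rho(c^-1) = [[0, -1], [1, 1]]
... * rho(b^-1) = [[3, 1], [2, 1]]  ->  [[-2, -1], [5, 2]]
... * rho(c^-1) = [[0, -1], [1, 1]]  ->  [[-1, 1], [2, -3]]
... * rho(b) = [[1, -1], [-2, 3]]  ->  [[-3, 4], [8, -11]]
... * rho(c^-1) = [[0, -1], [1, 1]]  ->  [[4, 7], [-11, -19]]
... * rho(a) = [[1, 2], [1, 3]]  ->  [[11, 29], [-30, -79]]
... * rho(c) = [[1, 1], [-1, 0]]  ->  [[-18, 11], [49, -30]]
... * rho(c) = [[1, 1], [-1, 0]]  ->  [[-29, -18], [79, 49]]
... * rho(c) = [[1, 1], [-1, 0]]  ->  [[-11, -29], [30, 79]]
... * rho(b^-1) = [[3, 1], [2, 1]]  ->  [[-91, -40], [248, 109]]
tr = -91 + 109 = 18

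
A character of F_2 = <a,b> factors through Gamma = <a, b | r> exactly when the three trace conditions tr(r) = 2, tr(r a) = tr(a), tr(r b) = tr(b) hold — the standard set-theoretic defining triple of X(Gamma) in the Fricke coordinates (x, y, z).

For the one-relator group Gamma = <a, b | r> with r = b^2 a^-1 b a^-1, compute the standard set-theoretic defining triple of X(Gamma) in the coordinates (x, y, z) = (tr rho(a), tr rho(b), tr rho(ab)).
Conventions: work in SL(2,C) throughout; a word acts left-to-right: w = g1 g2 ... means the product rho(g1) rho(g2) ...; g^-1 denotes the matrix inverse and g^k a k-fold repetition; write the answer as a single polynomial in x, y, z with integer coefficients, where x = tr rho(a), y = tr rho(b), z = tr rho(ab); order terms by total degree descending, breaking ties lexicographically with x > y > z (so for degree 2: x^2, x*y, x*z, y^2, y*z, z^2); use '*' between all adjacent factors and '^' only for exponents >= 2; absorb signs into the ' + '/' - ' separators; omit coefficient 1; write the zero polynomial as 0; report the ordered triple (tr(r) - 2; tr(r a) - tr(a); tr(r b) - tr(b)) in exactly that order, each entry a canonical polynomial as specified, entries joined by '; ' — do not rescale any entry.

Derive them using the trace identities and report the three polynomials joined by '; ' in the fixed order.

x^2*y^3 - 2*x*y^2*z - x^2*y + y*z^2 + x*z - y - 2; x*y^3 - y^2*z - 2*x*y - x + z; x^2*y^4 - 2*x*y^3*z - 2*x^2*y^2 + y^2*z^2 + 3*x*y*z - y^2 - z^2 - y + 2

tr(b^2) = tr(b)*tr(b) - tr(1)   [square of b] = y^2 - 2
next, tr(b^3) = tr(b)*tr(b^2) - tr(b)   [square of b] = y^3 - 3*y
tr(a b^2) = tr(b)*tr(a b) - tr(a)   [square of b] = y*z - x
tr(b^3 a) = tr(b)*tr(a b^2) - tr(a b)   [square of b] = y^2*z - x*y - z
tr(b a^-1 b^2) = tr(b^3)*tr(a) - tr(b^3 a)   [inverse elimination on a] = x*y^3 - y^2*z - 2*x*y + z
tr(a b a b) = tr(a b)*tr(a b) - tr(1)   [split at a repeated a] = z^2 - 2
tr(a b a) = tr(a)*tr(b a) - tr(b)   [square of a] = x*z - y
tr(b^2 a b a) = tr(b)*tr(a b a b) - tr(a b a)   [square of b] = y*z^2 - x*z - y
tr(b a^-1 b^2 a) = tr(b^2 a b)*tr(a) - tr(b^2 a b a)   [inverse elimination on a] = x*y^2*z - x^2*y - y*z^2 + y
tr(b^2 a^-1 b a^-1) = tr(b a^-1 b^2)*tr(a) - tr(b a^-1 b^2 a)   [inverse elimination on a] = x^2*y^3 - 2*x*y^2*z - x^2*y + y*z^2 + x*z - y
next, tr(b^4) = tr(b)*tr(b^3) - tr(b^2) = y^4 - 4*y^2 + 2
next, tr(b^4 a) = tr(b)*tr(b^2 a b) - tr(b^2 a) = y^3*z - x*y^2 - 2*y*z + x
next, tr(b^3 a^-1 b) = tr(b^4)*tr(a) - tr(b^4 a) = x*y^4 - y^3*z - 3*x*y^2 + 2*y*z + x
tr(b a b^3 a) = tr(b)*tr(b a b a b) - tr(b a b a) = y^2*z^2 - x*y*z - y^2 - z^2 + 2
and tr(b^3 a^-1 b a) = tr(b a b^3)*tr(a) - tr(b a b^3 a) = x*y^3*z - x^2*y^2 - y^2*z^2 - x*y*z + x^2 + y^2 + z^2 - 2
next, tr(b^2 a^-1 b a^-1 b) = tr(b^3 a^-1 b)*tr(a) - tr(b^3 a^-1 b a) = x^2*y^4 - 2*x*y^3*z - 2*x^2*y^2 + y^2*z^2 + 3*x*y*z - y^2 - z^2 + 2
assemble the triple (tr(r) - 2; tr(r a) - x; tr(r b) - y)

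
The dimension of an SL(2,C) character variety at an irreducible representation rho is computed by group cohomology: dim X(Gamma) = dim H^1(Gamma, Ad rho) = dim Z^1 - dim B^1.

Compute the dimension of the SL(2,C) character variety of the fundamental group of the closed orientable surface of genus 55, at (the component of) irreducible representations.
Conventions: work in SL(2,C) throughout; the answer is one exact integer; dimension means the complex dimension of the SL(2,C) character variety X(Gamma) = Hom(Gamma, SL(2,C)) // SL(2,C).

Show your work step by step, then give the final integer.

pi_1 of the closed genus-55 surface has 110 generators bound by the single product-of-commutators relator.
Before the relator condition, cocycle space has dim 3*110 = 330.
d_2 is surjective at irreducible rho (its cokernel H^2 is dual to H^0 = 0), so dim Z^1 = 330 - 3 = 327.
dim B^1 = 3 (coboundaries, injective at irreducible rho).
Hence dim X = 327 - 3 = 324.

324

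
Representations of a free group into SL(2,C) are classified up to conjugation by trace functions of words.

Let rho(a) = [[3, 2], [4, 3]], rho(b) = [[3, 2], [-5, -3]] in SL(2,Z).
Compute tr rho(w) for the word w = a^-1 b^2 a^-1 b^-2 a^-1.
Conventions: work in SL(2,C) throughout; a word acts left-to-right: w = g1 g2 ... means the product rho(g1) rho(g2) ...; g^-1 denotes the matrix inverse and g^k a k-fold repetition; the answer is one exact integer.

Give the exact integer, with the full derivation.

rho(a^-1) = [[3, -2], [-4, 3]]
... * rho(b) = [[3, 2], [-5, -3]]  ->  [[19, 12], [-27, -17]]
... * rho(b) = [[3, 2], [-5, -3]]  ->  [[-3, 2], [4, -3]]
... * rho(a^-1) = [[3, -2], [-4, 3]]  ->  [[-17, 12], [24, -17]]
... * rho(b^-1) = [[-3, -2], [5, 3]]  ->  [[111, 70], [-157, -99]]
... * rho(b^-1) = [[-3, -2], [5, 3]]  ->  [[17, -12], [-24, 17]]
... * rho(a^-1) = [[3, -2], [-4, 3]]  ->  [[99, -70], [-140, 99]]
tr = 99 + 99 = 198

198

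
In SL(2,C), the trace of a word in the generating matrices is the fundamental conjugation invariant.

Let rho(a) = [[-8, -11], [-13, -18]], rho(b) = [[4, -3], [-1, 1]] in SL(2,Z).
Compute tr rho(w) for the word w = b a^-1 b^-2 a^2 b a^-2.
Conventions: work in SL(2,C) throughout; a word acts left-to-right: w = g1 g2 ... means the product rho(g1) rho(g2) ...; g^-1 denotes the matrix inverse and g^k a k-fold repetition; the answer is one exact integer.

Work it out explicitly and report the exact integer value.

rho(b) = [[4, -3], [-1, 1]]
... * rho(a^-1) = [[-18, 11], [13, -8]]  ->  [[-111, 68], [31, -19]]
... * rho(b^-1) = [[1, 3], [1, 4]]  ->  [[-43, -61], [12, 17]]
... * rho(b^-1) = [[1, 3], [1, 4]]  ->  [[-104, -373], [29, 104]]
... * rho(a) = [[-8, -11], [-13, -18]]  ->  [[5681, 7858], [-1584, -2191]]
... * rho(a) = [[-8, -11], [-13, -18]]  ->  [[-147602, -203935], [41155, 56862]]
... * rho(b) = [[4, -3], [-1, 1]]  ->  [[-386473, 238871], [107758, -66603]]
... * rho(a^-1) = [[-18, 11], [13, -8]]  ->  [[10061837, -6162171], [-2805483, 1718162]]
... * rho(a^-1) = [[-18, 11], [13, -8]]  ->  [[-261221289, 159977575], [72834800, -44605609]]
tr = -261221289 + -44605609 = -305826898

-305826898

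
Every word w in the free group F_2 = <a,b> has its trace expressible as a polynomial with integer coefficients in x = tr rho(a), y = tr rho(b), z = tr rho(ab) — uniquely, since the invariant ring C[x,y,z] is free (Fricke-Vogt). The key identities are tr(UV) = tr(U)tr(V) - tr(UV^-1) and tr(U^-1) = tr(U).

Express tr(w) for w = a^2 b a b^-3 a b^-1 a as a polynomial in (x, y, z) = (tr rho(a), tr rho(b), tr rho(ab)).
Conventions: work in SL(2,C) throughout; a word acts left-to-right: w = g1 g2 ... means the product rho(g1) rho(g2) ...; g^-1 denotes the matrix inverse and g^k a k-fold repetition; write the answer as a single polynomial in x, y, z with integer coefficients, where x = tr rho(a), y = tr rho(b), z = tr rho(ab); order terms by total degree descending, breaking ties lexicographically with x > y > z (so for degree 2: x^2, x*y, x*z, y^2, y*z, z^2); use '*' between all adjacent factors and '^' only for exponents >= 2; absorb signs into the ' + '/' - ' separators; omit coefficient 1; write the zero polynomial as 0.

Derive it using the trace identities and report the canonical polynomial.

x^4*y^4*z - x^3*y^5 - 2*x^3*y^3*z^2 - 2*x^4*y^2*z + x^2*y^2*z^3 + 3*x^3*y^3 + 3*x^3*y*z^2 + x*y^5 + 2*x*y^3*z^2 - x^2*y^2*z - x^2*z^3 - y^4*z - y^2*z^3 - x^3*y - 3*x*y^3 - 3*x*y*z^2 + 2*x^2*z + 4*y^2*z + z^3 - 3*z

tr(a b a) = tr(a)*tr(b a) - tr(b) = x*z - y
tr(a b a^2) = tr(a)*tr(a b a) - tr(a b) = x^2*z - x*y - z
so tr(a b a^3) = tr(a)*tr(a b a^2) - tr(a b a) = x^3*z - x^2*y - 2*x*z + y
reduce: tr(a^4 b a) = tr(a)*tr(a b a^3) - tr(a b a^2) = x^4*z - x^3*y - 3*x^2*z + 2*x*y + z
reduce: tr(b a b a) = tr(b a)*tr(b a) - tr(1)   [split at repeated b] = z^2 - 2
reduce: tr(b a b) = tr(b)*tr(a b) - tr(a) = y*z - x
so tr(a b a b a) = tr(a)*tr(b a b a) - tr(b a b) = x*z^2 - y*z - x
tr(a^2 b a b a) = tr(a)*tr(a b a b a) - tr(a b a b) = x^2*z^2 - x*y*z - x^2 - z^2 + 2
tr(a^4 b a b) = tr(a)*tr(a^2 b a b a) - tr(a^2 b a b) = x^3*z^2 - x^2*y*z - x^3 - 2*x*z^2 + y*z + 3*x
so tr(a^4 b a b^-1) = tr(a^4 b a)*tr(b) - tr(a^4 b a b) = x^4*y*z - x^3*y^2 - x^3*z^2 - 2*x^2*y*z + x^3 + 2*x*y^2 + 2*x*z^2 - 3*x
reduce: tr(a^3 b a b^-2 a) = tr(a^4 b a b^-1)*tr(b) - tr(a^4 b a) = x^4*y^2*z - x^3*y^3 - x^3*y*z^2 - x^4*z - 2*x^2*y^2*z + 2*x^3*y + 2*x*y^3 + 2*x*y*z^2 + 3*x^2*z - 5*x*y - z
tr(a^2) = tr(a)*tr(a) - tr(1) = x^2 - 2
reduce: tr(b a^2 b) = tr(b)*tr(a^2 b) - tr(a^2) = x*y*z - x^2 - y^2 + 2
tr(b a^2 b a^2) = tr(a)*tr(b a^2 b a) - tr(b a^2 b) = x^2*z^2 - 2*x*y*z + y^2 - 2
so tr(a b a^3 b a) = tr(a)*tr(b a^2 b a^2) - tr(b a^2 b a) = x^3*z^2 - 2*x^2*y*z + x*y^2 - x*z^2 + y*z - x
tr(b a b a b a) = tr(a b)*tr(a b a b) - tr(a^-1 b^-1)   [split at repeated a] = z^3 - 3*z
tr(b a b a b) = tr(b)*tr(a b a b) - tr(a b a) = y*z^2 - x*z - y
reduce: tr(a b a b a b a) = tr(a)*tr(b a b a b a) - tr(b a b a b) = x*z^3 - y*z^2 - 2*x*z + y
reduce: tr(a b a^3 b a b) = tr(a)*tr(a b a b a b a) - tr(a b a b a b) = x^2*z^3 - x*y*z^2 - 2*x^2*z - z^3 + x*y + 3*z
tr(b^-1 a b a^3 b a) = tr(a b a^3 b a)*tr(b) - tr(a b a^3 b a b) = x^3*y*z^2 - 2*x^2*y^2*z - x^2*z^3 + x*y^3 + 2*x^2*z + y^2*z + z^3 - 2*x*y - 3*z
tr(a^3 b a b^-2 a b) = tr(b^-1 a b a^3 b a)*tr(b) - tr(b^-1 a b a^3 b a b) = x^3*y^2*z^2 - 2*x^2*y^3*z - x^2*y*z^3 - x^3*z^2 + x*y^4 + 4*x^2*y*z + y^3*z + y*z^3 - 3*x*y^2 + x*z^2 - 4*y*z + x
tr(b^-2 a b^-1 a^3 b a) = tr(a^3 b a b^-2 a)*tr(b) - tr(a^3 b a b^-2 a b) = x^4*y^3*z - x^3*y^4 - 2*x^3*y^2*z^2 - x^4*y*z + x^2*y*z^3 + 2*x^3*y^2 + x^3*z^2 + x*y^4 + 2*x*y^2*z^2 - x^2*y*z - y^3*z - y*z^3 - 2*x*y^2 - x*z^2 + 3*y*z - x
tr(a b^-1 a^3 b a) = tr(a^3 b a^2)*tr(b) - tr(a^3 b a^2 b) = x^4*y*z - x^3*y^2 - x^3*z^2 - x^2*y*z + x*y^2 + x*z^2 + x
tr(a b^-1 a^3 b a b) = tr(a^3 b a b a)*tr(b) - tr(a^3 b a b a b) = x^3*y*z^2 - x^2*y^2*z - x^2*z^3 - x^3*y - x*y*z^2 + 2*x^2*z + y^2*z + z^3 + 2*x*y - 3*z
tr(b^-1 a b^-1 a^3 b a) = tr(a b^-1 a^3 b a)*tr(b) - tr(a b^-1 a^3 b a b) = x^4*y^2*z - x^3*y^3 - 2*x^3*y*z^2 + x^2*z^3 + x^3*y + x*y^3 + 2*x*y*z^2 - 2*x^2*z - y^2*z - z^3 - x*y + 3*z
tr(a^2 b a b^-3 a b^-1 a) = tr(b^-2 a b^-1 a^3 b a)*tr(b) - tr(b^-2 a b^-1 a^3 b a b) = x^4*y^4*z - x^3*y^5 - 2*x^3*y^3*z^2 - 2*x^4*y^2*z + x^2*y^2*z^3 + 3*x^3*y^3 + 3*x^3*y*z^2 + x*y^5 + 2*x*y^3*z^2 - x^2*y^2*z - x^2*z^3 - y^4*z - y^2*z^3 - x^3*y - 3*x*y^3 - 3*x*y*z^2 + 2*x^2*z + 4*y^2*z + z^3 - 3*z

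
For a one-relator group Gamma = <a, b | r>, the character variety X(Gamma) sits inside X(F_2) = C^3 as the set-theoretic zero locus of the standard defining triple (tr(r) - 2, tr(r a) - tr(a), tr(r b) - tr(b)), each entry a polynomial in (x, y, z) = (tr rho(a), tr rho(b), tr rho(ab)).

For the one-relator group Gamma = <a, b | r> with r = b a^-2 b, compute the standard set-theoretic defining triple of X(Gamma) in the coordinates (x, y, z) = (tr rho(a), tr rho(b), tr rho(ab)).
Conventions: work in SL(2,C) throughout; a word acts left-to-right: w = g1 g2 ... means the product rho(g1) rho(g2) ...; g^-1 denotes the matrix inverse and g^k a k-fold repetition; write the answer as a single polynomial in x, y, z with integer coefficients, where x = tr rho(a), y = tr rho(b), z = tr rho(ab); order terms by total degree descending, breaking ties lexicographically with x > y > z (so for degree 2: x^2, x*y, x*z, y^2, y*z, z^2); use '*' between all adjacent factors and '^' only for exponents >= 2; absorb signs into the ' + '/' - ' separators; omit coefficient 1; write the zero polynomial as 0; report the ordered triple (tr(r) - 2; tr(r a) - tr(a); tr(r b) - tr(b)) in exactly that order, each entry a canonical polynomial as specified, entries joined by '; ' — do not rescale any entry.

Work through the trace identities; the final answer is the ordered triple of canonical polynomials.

trace(b^2) = trace(b)*trace(b) - trace(1)  (reduce the b square) = y^2 - 2
trace(b^2 a) = trace(b)*trace(a b) - trace(a)  (reduce the b square) = y*z - x
trace(b^2 a^-1) = trace(b^2)*trace(a) - trace(b^2 a)  (eliminate a^-1) = x*y^2 - y*z - x
trace(b a^-2 b) = trace(b^2 a^-1)*trace(a) - trace(b^2)  (eliminate a^-1) = x^2*y^2 - x*y*z - x^2 - y^2 + 2
apply: trace(b a b a) = trace(b a)*trace(b a) - trace(1) = z^2 - 2
trace(b a b a^-1) = trace(b a b)*trace(a) - trace(b a b a) = x*y*z - x^2 - z^2 + 2
trace(b a^-2 b a) = trace(b a b a^-1)*trace(a) - trace(b a b) = x^2*y*z - x^3 - x*z^2 - y*z + 3*x
use: trace(b^3) = trace(b)*trace(b^2) - trace(b)   [square of b] = y^3 - 3*y
trace(b^3 a) = trace(b)*trace(b a b) - trace(b a)   [square of b] = y^2*z - x*y - z
trace(b^3 a^-1) = trace(b^3)*trace(a) - trace(b^3 a)   [inverse elimination on a] = x*y^3 - y^2*z - 2*x*y + z
apply: trace(b a^-2 b^2) = trace(b^3 a^-1)*trace(a) - trace(b^3)   [inverse elimination on a] = x^2*y^3 - x*y^2*z - 2*x^2*y - y^3 + x*z + 3*y
assemble the triple (trace(r) - 2; trace(r a) - x; trace(r b) - y)

x^2*y^2 - x*y*z - x^2 - y^2; x^2*y*z - x^3 - x*z^2 - y*z + 2*x; x^2*y^3 - x*y^2*z - 2*x^2*y - y^3 + x*z + 2*y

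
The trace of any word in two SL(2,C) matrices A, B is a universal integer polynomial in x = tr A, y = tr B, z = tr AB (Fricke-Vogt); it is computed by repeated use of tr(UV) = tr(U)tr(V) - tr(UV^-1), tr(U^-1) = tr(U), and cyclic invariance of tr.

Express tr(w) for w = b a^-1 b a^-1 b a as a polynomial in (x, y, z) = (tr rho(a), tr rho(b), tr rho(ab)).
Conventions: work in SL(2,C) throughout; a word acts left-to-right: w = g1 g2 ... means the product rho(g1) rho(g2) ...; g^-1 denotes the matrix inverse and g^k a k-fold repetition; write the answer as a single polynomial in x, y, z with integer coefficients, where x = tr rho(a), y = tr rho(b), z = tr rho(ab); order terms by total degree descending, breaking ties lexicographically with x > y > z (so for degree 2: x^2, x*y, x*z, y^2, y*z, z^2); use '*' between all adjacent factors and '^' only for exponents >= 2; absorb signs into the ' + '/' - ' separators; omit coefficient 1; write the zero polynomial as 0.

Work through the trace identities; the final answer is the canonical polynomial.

trace(a b^2) = trace(b) trace(a b) - trace(a) = y*z - x
trace(b a b^2) = trace(b) trace(a b^2) - trace(a b) = y^2*z - x*y - z
trace(a b a b) = trace(a b) trace(a b) - trace(1) = z^2 - 2
trace(a b a) = trace(a) trace(b a) - trace(b) = x*z - y
trace(b a b^2 a) = trace(b) trace(a b a b) - trace(a b a) = y*z^2 - x*z - y
trace(b a^-1 b a b) = trace(b a b^2) trace(a) - trace(b a b^2 a) = x*y^2*z - x^2*y - y*z^2 + y
trace(b a b a b a) = trace(a b a b) trace(a b) - trace(b a) = z^3 - 3*z
trace(b a^-1 b a b a) = trace(b a b a b) trace(a) - trace(b a b a b a) = x*y*z^2 - x^2*z - z^3 - x*y + 3*z
trace(b a^-1 b a^-1 b a) = trace(b a^-1 b a b) trace(a) - trace(b a^-1 b a b a) = x^2*y^2*z - x^3*y - 2*x*y*z^2 + x^2*z + z^3 + 2*x*y - 3*z

x^2*y^2*z - x^3*y - 2*x*y*z^2 + x^2*z + z^3 + 2*x*y - 3*z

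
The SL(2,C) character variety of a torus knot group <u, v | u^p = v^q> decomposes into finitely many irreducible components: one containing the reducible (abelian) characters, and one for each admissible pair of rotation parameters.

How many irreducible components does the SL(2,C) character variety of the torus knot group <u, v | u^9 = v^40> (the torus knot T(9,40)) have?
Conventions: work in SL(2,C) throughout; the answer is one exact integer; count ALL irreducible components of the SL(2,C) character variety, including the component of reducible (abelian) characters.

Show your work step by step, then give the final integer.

For T(9,40): irreducibility forces the central element u^9 = v^40 to one of +I, -I.
On an irreducible component, tr(u) is locked at 2*cos(pi*alpha/9) for some alpha in 1..8, and tr(v) at 2*cos(pi*beta/40) for some beta in 1..39.
u^9 = (-1)^alpha I and v^40 = (-1)^beta I must agree, so alpha and beta have equal parity.
Enumerate parity-matched pairs: 4*20 odd-odd plus 4*19 even-even gives 156.
components with irreducible characters: 156; plus the single component of reducible (abelian) characters: total 157.

157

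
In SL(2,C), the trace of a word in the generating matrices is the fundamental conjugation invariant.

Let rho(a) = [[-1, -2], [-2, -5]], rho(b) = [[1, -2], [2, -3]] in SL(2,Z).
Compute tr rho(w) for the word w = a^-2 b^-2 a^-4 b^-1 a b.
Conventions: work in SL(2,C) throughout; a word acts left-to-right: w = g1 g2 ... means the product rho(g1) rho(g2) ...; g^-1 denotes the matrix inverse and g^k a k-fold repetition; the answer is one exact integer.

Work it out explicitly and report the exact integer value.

rho(a^-1) = [[-5, 2], [2, -1]]
... * rho(a^-1) = [[-5, 2], [2, -1]]  ->  [[29, -12], [-12, 5]]
... * rho(b^-1) = [[-3, 2], [-2, 1]]  ->  [[-63, 46], [26, -19]]
... * rho(b^-1) = [[-3, 2], [-2, 1]]  ->  [[97, -80], [-40, 33]]
... * rho(a^-1) = [[-5, 2], [2, -1]]  ->  [[-645, 274], [266, -113]]
... * rho(a^-1) = [[-5, 2], [2, -1]]  ->  [[3773, -1564], [-1556, 645]]
... * rho(a^-1) = [[-5, 2], [2, -1]]  ->  [[-21993, 9110], [9070, -3757]]
... * rho(a^-1) = [[-5, 2], [2, -1]]  ->  [[128185, -53096], [-52864, 21897]]
... * rho(b^-1) = [[-3, 2], [-2, 1]]  ->  [[-278363, 203274], [114798, -83831]]
... * rho(a) = [[-1, -2], [-2, -5]]  ->  [[-128185, -459644], [52864, 189559]]
... * rho(b) = [[1, -2], [2, -3]]  ->  [[-1047473, 1635302], [431982, -674405]]
tr = -1047473 + -674405 = -1721878

-1721878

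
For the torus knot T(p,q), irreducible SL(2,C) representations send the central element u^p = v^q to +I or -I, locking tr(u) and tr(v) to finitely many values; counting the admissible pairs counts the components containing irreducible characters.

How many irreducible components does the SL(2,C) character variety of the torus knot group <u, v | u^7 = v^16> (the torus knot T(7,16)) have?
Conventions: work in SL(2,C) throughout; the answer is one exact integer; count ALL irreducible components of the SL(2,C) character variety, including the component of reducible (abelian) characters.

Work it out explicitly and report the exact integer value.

46

Gamma = < u, v | u^7 = v^16 > (torus knot T(7,16)); the central element u^7 = v^16 acts as +I or -I in any irreducible SL(2,C) representation.
On an irreducible component, tr(u) is locked at 2*cos(pi*alpha/7) for some alpha in 1..6, and tr(v) at 2*cos(pi*beta/16) for some beta in 1..15.
The two central values (-1)^alpha I and (-1)^beta I must be the same matrix, so alpha and beta share a parity.
Counting: 3 odd alphas x 8 odd betas + 3 even alphas x 7 even betas = 24 + 21 = 45.
Total: 45 irreducible-character components + 1 reducible (abelian) component = 46.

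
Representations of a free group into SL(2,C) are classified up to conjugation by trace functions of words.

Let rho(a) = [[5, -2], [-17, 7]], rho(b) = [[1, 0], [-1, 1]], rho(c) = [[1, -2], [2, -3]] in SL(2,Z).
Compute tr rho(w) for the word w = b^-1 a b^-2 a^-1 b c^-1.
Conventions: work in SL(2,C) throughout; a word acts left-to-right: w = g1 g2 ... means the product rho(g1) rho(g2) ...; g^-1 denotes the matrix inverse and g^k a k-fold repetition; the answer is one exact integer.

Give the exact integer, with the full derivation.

194

rho(b^-1) = [[1, 0], [1, 1]]
... * rho(a) = [[5, -2], [-17, 7]]  ->  [[5, -2], [-12, 5]]
... * rho(b^-1) = [[1, 0], [1, 1]]  ->  [[3, -2], [-7, 5]]
... * rho(b^-1) = [[1, 0], [1, 1]]  ->  [[1, -2], [-2, 5]]
... * rho(a^-1) = [[7, 2], [17, 5]]  ->  [[-27, -8], [71, 21]]
... * rho(b) = [[1, 0], [-1, 1]]  ->  [[-19, -8], [50, 21]]
... * rho(c^-1) = [[-3, 2], [-2, 1]]  ->  [[73, -46], [-192, 121]]
tr = 73 + 121 = 194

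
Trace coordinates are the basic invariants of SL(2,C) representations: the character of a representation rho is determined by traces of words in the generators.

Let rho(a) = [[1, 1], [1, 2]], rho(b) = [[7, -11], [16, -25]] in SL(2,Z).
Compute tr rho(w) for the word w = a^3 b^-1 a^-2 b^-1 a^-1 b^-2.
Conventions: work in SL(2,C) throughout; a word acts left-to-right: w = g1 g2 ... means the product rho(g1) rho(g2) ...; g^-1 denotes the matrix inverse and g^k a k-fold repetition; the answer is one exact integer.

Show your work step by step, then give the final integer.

rho(a) = [[1, 1], [1, 2]]
... * rho(a) = [[1, 1], [1, 2]]  ->  [[2, 3], [3, 5]]
... * rho(a) = [[1, 1], [1, 2]]  ->  [[5, 8], [8, 13]]
... * rho(b^-1) = [[-25, 11], [-16, 7]]  ->  [[-253, 111], [-408, 179]]
... * rho(a^-1) = [[2, -1], [-1, 1]]  ->  [[-617, 364], [-995, 587]]
... * rho(a^-1) = [[2, -1], [-1, 1]]  ->  [[-1598, 981], [-2577, 1582]]
... * rho(b^-1) = [[-25, 11], [-16, 7]]  ->  [[24254, -10711], [39113, -17273]]
... * rho(a^-1) = [[2, -1], [-1, 1]]  ->  [[59219, -34965], [95499, -56386]]
... * rho(b^-1) = [[-25, 11], [-16, 7]]  ->  [[-921035, 406654], [-1485299, 655787]]
... * rho(b^-1) = [[-25, 11], [-16, 7]]  ->  [[16519411, -7284807], [26639883, -11747780]]
tr = 16519411 + -11747780 = 4771631

4771631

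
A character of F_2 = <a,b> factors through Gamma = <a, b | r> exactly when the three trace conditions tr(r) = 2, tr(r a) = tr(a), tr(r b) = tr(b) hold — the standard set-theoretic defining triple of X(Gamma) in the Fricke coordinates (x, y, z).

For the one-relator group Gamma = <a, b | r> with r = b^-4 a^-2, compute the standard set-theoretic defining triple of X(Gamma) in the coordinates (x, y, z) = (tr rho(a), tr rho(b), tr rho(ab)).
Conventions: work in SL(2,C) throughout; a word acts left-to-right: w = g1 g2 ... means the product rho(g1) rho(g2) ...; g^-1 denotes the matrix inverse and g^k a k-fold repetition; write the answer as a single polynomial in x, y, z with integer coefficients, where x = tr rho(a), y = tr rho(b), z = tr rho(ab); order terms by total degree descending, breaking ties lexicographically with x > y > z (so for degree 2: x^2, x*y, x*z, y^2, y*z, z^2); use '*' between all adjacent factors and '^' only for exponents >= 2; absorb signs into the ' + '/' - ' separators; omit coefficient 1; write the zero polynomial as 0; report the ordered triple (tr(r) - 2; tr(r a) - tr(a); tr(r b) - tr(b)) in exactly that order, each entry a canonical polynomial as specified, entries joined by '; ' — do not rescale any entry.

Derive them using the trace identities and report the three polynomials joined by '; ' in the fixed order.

so tr(b^-1) = tr(b) = y
reduce: tr(b^-1 a) = tr(a) tr(b) - tr(a b)  (eliminate b^-1) = x*y - z
tr(a^-1 b^-1) = tr(b^-1) tr(a) - tr(b^-1 a)  (eliminate a^-1) = z
tr(b^-2 a^-1) = tr(a^-1 b^-1) tr(b) - tr(a^-1)  (eliminate b^-1) = y*z - x
reduce: tr(b^-2) = tr(b^-1) tr(b) - tr(1)  (eliminate b^-1) = y^2 - 2
tr(b^-1 a^-2 b^-1) = tr(b^-2 a^-1) tr(a) - tr(b^-2)  (eliminate a^-1) = x*y*z - x^2 - y^2 + 2
tr(a^-2) = tr(a^-1) tr(a) - tr(1)  (eliminate a^-1) = x^2 - 2
so tr(a^-2 b) = tr(a^-1 b) tr(a) - tr(a^-1 b a)  (eliminate a^-1) = x^2*y - x*z - y
tr(b^-1 a^-2) = tr(a^-2) tr(b) - tr(a^-2 b)  (eliminate b^-1) = x*z - y
reduce: tr(b^-3 a^-2) = tr(b^-1 a^-2 b^-1) tr(b) - tr(b^-1 a^-2)  (eliminate b^-1) = x*y^2*z - x^2*y - y^3 - x*z + 3*y
so tr(b^-4 a^-2) = tr(b^-3 a^-2) tr(b) - tr(b^-3 a^-2 b)  (eliminate b^-1) = x*y^3*z - x^2*y^2 - y^4 - 2*x*y*z + x^2 + 4*y^2 - 2
reduce: tr(a^-1 b^-3) = tr(b^-2 a^-1) tr(b) - tr(b^-2 a^-1 b) = y^2*z - x*y - z
reduce: tr(b^-4 a^-1) = tr(a^-1 b^-3) tr(b) - tr(a^-1 b^-2) = y^3*z - x*y^2 - 2*y*z + x
assemble the triple (tr(r) - 2; tr(r a) - x; tr(r b) - y)

x*y^3*z - x^2*y^2 - y^4 - 2*x*y*z + x^2 + 4*y^2 - 4; y^3*z - x*y^2 - 2*y*z; x*y^2*z - x^2*y - y^3 - x*z + 2*y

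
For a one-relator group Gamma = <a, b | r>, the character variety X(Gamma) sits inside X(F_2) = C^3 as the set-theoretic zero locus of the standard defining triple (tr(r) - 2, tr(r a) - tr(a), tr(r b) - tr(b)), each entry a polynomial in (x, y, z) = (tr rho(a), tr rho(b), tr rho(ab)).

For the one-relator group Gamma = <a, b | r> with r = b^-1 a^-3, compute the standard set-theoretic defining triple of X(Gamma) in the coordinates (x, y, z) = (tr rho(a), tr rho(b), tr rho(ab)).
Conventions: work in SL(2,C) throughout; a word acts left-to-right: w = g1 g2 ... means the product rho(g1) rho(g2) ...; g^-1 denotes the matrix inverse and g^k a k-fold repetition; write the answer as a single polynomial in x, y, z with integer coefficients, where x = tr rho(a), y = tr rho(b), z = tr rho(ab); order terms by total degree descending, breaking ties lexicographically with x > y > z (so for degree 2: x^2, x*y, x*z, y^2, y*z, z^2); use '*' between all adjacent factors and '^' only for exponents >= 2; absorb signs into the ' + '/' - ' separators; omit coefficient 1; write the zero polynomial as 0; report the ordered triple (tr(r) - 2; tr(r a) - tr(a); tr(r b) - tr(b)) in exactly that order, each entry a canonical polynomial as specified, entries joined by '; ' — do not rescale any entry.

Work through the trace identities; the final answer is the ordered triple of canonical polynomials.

x^2*z - x*y - z - 2; x*z - x - y; x^3 - 3*x - y

tr(a^-1) = tr(a) = x
tr(a^-2) = tr(a^-1) * tr(a) - tr(1) = x^2 - 2
tr(a^-1 b) = tr(b) * tr(a) - tr(b a) = x*y - z
tr(a^-2 b) = tr(a^-1 b) * tr(a) - tr(a^-1 b a) = x^2*y - x*z - y
tr(a^-2 b^-1) = tr(a^-2) * tr(b) - tr(a^-2 b) = x*z - y
tr(b^-1 a^-3) = tr(a^-2 b^-1) * tr(a) - tr(a^-2 b^-1 a) = x^2*z - x*y - z
tr(a^-3) = tr(a^-2) * tr(a) - tr(a^-1) = x^3 - 3*x
assemble the triple (tr(r) - 2; tr(r a) - x; tr(r b) - y)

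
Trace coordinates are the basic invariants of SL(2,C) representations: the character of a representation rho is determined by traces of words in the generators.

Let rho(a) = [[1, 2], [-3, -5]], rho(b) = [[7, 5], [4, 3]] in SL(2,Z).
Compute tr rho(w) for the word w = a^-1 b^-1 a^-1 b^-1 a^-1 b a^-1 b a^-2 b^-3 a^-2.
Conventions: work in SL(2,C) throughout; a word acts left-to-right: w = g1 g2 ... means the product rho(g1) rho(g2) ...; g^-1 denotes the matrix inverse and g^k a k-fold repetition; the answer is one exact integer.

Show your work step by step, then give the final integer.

rho(a^-1) = [[-5, -2], [3, 1]]
... * rho(b^-1) = [[3, -5], [-4, 7]]  ->  [[-7, 11], [5, -8]]
... * rho(a^-1) = [[-5, -2], [3, 1]]  ->  [[68, 25], [-49, -18]]
... * rho(b^-1) = [[3, -5], [-4, 7]]  ->  [[104, -165], [-75, 119]]
... * rho(a^-1) = [[-5, -2], [3, 1]]  ->  [[-1015, -373], [732, 269]]
... * rho(b) = [[7, 5], [4, 3]]  ->  [[-8597, -6194], [6200, 4467]]
... * rho(a^-1) = [[-5, -2], [3, 1]]  ->  [[24403, 11000], [-17599, -7933]]
... * rho(b) = [[7, 5], [4, 3]]  ->  [[214821, 155015], [-154925, -111794]]
... * rho(a^-1) = [[-5, -2], [3, 1]]  ->  [[-609060, -274627], [439243, 198056]]
... * rho(a^-1) = [[-5, -2], [3, 1]]  ->  [[2221419, 943493], [-1602047, -680430]]
... * rho(b^-1) = [[3, -5], [-4, 7]]  ->  [[2890285, -4502644], [-2084421, 3247225]]
... * rho(b^-1) = [[3, -5], [-4, 7]]  ->  [[26681431, -45969933], [-19242163, 33152680]]
... * rho(b^-1) = [[3, -5], [-4, 7]]  ->  [[263924025, -455196686], [-190337209, 328279575]]
... * rho(a^-1) = [[-5, -2], [3, 1]]  ->  [[-2685210183, -983044736], [1936524770, 708953993]]
... * rho(a^-1) = [[-5, -2], [3, 1]]  ->  [[10476916707, 4387375630], [-7555761871, -3164095547]]
tr = 10476916707 + -3164095547 = 7312821160

7312821160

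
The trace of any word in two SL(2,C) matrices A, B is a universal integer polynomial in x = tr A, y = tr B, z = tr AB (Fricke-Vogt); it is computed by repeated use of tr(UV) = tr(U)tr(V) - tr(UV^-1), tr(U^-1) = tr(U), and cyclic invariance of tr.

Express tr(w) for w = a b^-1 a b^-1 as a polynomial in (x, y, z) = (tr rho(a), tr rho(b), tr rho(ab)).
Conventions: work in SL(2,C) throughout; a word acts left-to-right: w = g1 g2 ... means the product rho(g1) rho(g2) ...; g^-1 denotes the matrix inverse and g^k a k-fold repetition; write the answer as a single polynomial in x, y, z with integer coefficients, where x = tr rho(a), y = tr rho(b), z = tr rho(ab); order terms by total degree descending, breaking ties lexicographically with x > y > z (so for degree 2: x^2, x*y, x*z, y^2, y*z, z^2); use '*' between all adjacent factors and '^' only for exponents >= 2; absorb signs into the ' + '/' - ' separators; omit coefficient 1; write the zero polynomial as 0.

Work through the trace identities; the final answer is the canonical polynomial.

x^2*y^2 - 2*x*y*z + z^2 - 2

tr(a^2) = tr(a) tr(a) - tr(1)  (reduce the a square) = x^2 - 2
use: tr(a^2 b) = tr(a) tr(b a) - tr(b)  (reduce the a square) = x*z - y
apply: tr(a b^-1 a) = tr(a^2) tr(b) - tr(a^2 b)  (eliminate b^-1) = x^2*y - x*z - y
tr(a b a b) = tr(b a) tr(b a) - tr(1)  (split on b) = z^2 - 2
tr(a b^-1 a b) = tr(a b a) tr(b) - tr(a b a b)  (eliminate b^-1) = x*y*z - y^2 - z^2 + 2
tr(a b^-1 a b^-1) = tr(a b^-1 a) tr(b) - tr(a b^-1 a b)  (eliminate b^-1) = x^2*y^2 - 2*x*y*z + z^2 - 2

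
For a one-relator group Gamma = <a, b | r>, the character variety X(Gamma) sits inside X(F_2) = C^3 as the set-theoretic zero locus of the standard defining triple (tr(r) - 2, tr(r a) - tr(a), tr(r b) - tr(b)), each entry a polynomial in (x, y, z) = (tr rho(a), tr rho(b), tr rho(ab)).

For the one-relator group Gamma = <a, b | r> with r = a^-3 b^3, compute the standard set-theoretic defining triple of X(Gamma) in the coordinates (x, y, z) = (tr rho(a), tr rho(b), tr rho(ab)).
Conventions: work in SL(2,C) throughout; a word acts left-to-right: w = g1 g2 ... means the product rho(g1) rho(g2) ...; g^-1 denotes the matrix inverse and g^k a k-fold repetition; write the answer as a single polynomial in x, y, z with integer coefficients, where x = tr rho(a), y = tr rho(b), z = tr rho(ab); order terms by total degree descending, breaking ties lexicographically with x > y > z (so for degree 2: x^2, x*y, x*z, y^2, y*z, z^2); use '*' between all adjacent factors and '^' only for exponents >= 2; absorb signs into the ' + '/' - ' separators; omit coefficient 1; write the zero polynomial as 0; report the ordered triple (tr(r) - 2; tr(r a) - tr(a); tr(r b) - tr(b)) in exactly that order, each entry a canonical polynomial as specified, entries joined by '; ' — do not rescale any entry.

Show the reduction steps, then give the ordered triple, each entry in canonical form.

trace(b^2) = trace(b)*trace(b) - trace(1)   [square of b] = y^2 - 2
next, trace(b^3) = trace(b)*trace(b^2) - trace(b)   [square of b] = y^3 - 3*y
trace(a b^2) = trace(b)*trace(a b) - trace(a)   [square of b] = y*z - x
trace(b^3 a) = trace(b)*trace(a b^2) - trace(a b)   [square of b] = y^2*z - x*y - z
next, trace(b^3 a^-1) = trace(b^3)*trace(a) - trace(b^3 a)   [inverse elimination on a] = x*y^3 - y^2*z - 2*x*y + z
trace(b^3 a^-2) = trace(b^3 a^-1)*trace(a) - trace(b^3)   [inverse elimination on a] = x^2*y^3 - x*y^2*z - 2*x^2*y - y^3 + x*z + 3*y
next, trace(a^-3 b^3) = trace(b^3 a^-2)*trace(a) - trace(b^3 a^-1)   [inverse elimination on a] = x^3*y^3 - x^2*y^2*z - 2*x^3*y - 2*x*y^3 + x^2*z + y^2*z + 5*x*y - z
next, trace(b^4) = trace(b)*trace(b^3) - trace(b^2) = y^4 - 4*y^2 + 2
next, trace(b^4 a) = trace(b)*trace(b^2 a b) - trace(b^2 a) = y^3*z - x*y^2 - 2*y*z + x
next, trace(b^4 a^-1) = trace(b^4)*trace(a) - trace(b^4 a) = x*y^4 - y^3*z - 3*x*y^2 + 2*y*z + x
next, trace(b^4 a^-2) = trace(b^4 a^-1)*trace(a) - trace(b^4) = x^2*y^4 - x*y^3*z - 3*x^2*y^2 - y^4 + 2*x*y*z + x^2 + 4*y^2 - 2
trace(a^-3 b^4) = trace(b^4 a^-2)*trace(a) - trace(b^4 a^-1) = x^3*y^4 - x^2*y^3*z - 3*x^3*y^2 - 2*x*y^4 + 2*x^2*y*z + y^3*z + x^3 + 7*x*y^2 - 2*y*z - 3*x
assemble the triple (trace(r) - 2; trace(r a) - x; trace(r b) - y)

x^3*y^3 - x^2*y^2*z - 2*x^3*y - 2*x*y^3 + x^2*z + y^2*z + 5*x*y - z - 2; x^2*y^3 - x*y^2*z - 2*x^2*y - y^3 + x*z - x + 3*y; x^3*y^4 - x^2*y^3*z - 3*x^3*y^2 - 2*x*y^4 + 2*x^2*y*z + y^3*z + x^3 + 7*x*y^2 - 2*y*z - 3*x - y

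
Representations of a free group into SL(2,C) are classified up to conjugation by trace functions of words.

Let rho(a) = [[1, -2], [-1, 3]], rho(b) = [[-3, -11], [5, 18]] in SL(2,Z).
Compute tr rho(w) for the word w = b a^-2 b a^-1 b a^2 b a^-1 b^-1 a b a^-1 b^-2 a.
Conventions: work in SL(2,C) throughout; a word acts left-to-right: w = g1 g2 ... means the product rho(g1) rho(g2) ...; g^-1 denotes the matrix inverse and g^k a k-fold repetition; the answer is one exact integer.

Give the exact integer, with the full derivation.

rho(b) = [[-3, -11], [5, 18]]
... * rho(a^-1) = [[3, 2], [1, 1]]  ->  [[-20, -17], [33, 28]]
... * rho(a^-1) = [[3, 2], [1, 1]]  ->  [[-77, -57], [127, 94]]
... * rho(b) = [[-3, -11], [5, 18]]  ->  [[-54, -179], [89, 295]]
... * rho(a^-1) = [[3, 2], [1, 1]]  ->  [[-341, -287], [562, 473]]
... * rho(b) = [[-3, -11], [5, 18]]  ->  [[-412, -1415], [679, 2332]]
... * rho(a) = [[1, -2], [-1, 3]]  ->  [[1003, -3421], [-1653, 5638]]
... * rho(a) = [[1, -2], [-1, 3]]  ->  [[4424, -12269], [-7291, 20220]]
... * rho(b) = [[-3, -11], [5, 18]]  ->  [[-74617, -269506], [122973, 444161]]
... * rho(a^-1) = [[3, 2], [1, 1]]  ->  [[-493357, -418740], [813080, 690107]]
... * rho(b^-1) = [[18, 11], [-5, -3]]  ->  [[-6786726, -4170707], [11184905, 6873559]]
... * rho(a) = [[1, -2], [-1, 3]]  ->  [[-2616019, 1061331], [4311346, -1749133]]
... * rho(b) = [[-3, -11], [5, 18]]  ->  [[13154712, 47880167], [-21679703, -78909200]]
... * rho(a^-1) = [[3, 2], [1, 1]]  ->  [[87344303, 74189591], [-143948309, -122268606]]
... * rho(b^-1) = [[18, 11], [-5, -3]]  ->  [[1201249499, 738218560], [-1979726532, -1216625581]]
... * rho(b^-1) = [[18, 11], [-5, -3]]  ->  [[17931398182, 10999088809], [-29551949671, -18127115109]]
... * rho(a) = [[1, -2], [-1, 3]]  ->  [[6932309373, -2865529937], [-11424834562, 4722554015]]
tr = 6932309373 + 4722554015 = 11654863388

11654863388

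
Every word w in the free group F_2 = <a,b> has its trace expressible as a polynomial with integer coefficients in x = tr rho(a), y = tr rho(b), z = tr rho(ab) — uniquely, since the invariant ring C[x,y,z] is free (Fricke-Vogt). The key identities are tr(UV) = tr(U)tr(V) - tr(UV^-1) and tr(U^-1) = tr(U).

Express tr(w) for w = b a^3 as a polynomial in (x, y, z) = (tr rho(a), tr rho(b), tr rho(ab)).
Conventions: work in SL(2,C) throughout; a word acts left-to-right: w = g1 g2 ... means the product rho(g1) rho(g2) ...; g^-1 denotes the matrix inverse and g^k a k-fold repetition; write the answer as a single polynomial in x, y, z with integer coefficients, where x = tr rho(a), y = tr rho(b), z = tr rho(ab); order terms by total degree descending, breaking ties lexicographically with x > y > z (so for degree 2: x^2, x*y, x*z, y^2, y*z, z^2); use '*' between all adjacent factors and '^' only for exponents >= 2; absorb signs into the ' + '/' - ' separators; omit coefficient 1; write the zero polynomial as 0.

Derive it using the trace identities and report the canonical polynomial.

x^2*z - x*y - z

apply: tr(b a^2) = tr(a)*tr(b a) - tr(b)   [square of a] = x*z - y
tr(b a^3) = tr(a)*tr(b a^2) - tr(b a)   [square of a] = x^2*z - x*y - z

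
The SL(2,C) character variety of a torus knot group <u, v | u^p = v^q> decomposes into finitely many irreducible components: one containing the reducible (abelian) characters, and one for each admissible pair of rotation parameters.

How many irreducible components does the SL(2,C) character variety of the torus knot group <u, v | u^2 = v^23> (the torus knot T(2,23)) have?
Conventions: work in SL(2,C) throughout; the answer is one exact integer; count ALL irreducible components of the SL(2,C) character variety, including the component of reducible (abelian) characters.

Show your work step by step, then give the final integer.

12

For T(2,23): irreducibility forces the central element u^2 = v^23 to one of +I, -I.
So on each irreducible component the traces are pinned: tr(u) = 2*cos(pi*alpha/2) with 1 <= alpha <= 1, tr(v) = 2*cos(pi*beta/23) with 1 <= beta <= 22.
u^2 = (-1)^alpha I and v^23 = (-1)^beta I must agree, so alpha and beta have equal parity.
count pairs: odd alpha (1 choices) x odd beta (11), plus even alpha (0) x even beta (11): 1*11 + 0*11 = 11.
components with irreducible characters: 11; plus the single component of reducible (abelian) characters: total 12.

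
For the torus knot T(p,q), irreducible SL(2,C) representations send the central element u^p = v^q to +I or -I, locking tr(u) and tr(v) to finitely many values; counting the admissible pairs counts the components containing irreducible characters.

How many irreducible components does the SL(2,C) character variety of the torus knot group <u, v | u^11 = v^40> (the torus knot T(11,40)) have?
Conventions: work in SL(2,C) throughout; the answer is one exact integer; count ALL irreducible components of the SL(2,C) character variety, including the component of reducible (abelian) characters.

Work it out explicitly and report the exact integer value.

Gamma = < u, v | u^11 = v^40 > (torus knot T(11,40)); the central element u^11 = v^40 acts as +I or -I in any irreducible SL(2,C) representation.
So on each irreducible component the traces are pinned: tr(u) = 2*cos(pi*alpha/11) with 1 <= alpha <= 10, tr(v) = 2*cos(pi*beta/40) with 1 <= beta <= 39.
Consistency of u^11 = (-1)^alpha I with v^40 = (-1)^beta I forces alpha = beta (mod 2).
Counting: 5 odd alphas x 20 odd betas + 5 even alphas x 19 even betas = 100 + 95 = 195.
That is 195 components of irreducible characters, and with the reducible (abelian) component the total is 196.

196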